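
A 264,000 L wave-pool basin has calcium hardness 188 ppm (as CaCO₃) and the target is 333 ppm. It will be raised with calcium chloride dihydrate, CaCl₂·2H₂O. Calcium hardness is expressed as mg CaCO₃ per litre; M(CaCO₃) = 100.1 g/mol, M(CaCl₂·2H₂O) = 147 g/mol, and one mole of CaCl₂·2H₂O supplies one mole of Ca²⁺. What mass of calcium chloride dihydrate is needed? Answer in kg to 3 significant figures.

Hardness to add: (333 − 188) = 145 mg/L as CaCO₃ × 264,000 L = 38,280 g as CaCO₃.
Moles of Ca²⁺ (1 mol Ca²⁺ ≡ 1 mol CaCO₃): 38,280 / 100.1 g/mol = 382.4 mol.
Mass of CaCl₂·2H₂O: 382.4 × 147 = 56,220 g.

56.2 kg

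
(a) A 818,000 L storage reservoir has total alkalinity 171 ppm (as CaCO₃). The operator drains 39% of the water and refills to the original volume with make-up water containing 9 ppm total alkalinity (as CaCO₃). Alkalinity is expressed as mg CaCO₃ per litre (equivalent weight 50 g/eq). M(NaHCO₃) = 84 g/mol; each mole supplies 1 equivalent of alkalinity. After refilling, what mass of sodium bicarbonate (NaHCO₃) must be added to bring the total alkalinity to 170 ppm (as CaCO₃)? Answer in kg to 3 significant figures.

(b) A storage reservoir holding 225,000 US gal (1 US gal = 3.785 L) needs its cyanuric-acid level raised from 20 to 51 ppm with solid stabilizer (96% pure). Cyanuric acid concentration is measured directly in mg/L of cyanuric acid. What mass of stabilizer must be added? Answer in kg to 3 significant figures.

(a) 85.5 kg; (b) 27.5 kg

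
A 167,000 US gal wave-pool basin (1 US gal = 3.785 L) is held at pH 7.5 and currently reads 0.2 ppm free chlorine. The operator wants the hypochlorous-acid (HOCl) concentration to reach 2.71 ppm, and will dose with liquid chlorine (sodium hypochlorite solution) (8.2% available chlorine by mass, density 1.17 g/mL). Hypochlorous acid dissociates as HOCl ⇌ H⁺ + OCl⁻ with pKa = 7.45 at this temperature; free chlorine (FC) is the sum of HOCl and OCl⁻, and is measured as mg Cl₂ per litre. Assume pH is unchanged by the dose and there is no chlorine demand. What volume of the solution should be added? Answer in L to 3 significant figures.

36.6 L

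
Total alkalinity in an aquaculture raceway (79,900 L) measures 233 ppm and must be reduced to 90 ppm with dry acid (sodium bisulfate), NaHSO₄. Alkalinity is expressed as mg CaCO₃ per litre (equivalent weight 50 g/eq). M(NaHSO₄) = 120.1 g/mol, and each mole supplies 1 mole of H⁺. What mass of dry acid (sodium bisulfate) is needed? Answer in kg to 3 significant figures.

27.4 kg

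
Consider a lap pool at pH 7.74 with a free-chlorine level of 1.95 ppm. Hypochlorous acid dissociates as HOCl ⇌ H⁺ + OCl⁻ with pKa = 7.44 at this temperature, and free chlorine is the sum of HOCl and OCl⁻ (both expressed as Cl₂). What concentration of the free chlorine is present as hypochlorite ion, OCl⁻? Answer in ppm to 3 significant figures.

1.30 ppm

[OCl⁻]/[HOCl] = 10^(pH − pKa) = 10^(7.74 − 7.44) = 10^0.30 = 1.995.
Fraction as HOCl = 1 / (1 + 1.995) = 0.3339.
OCl⁻ = (1 − 0.3339) × 1.95 ppm = 1.299 ppm.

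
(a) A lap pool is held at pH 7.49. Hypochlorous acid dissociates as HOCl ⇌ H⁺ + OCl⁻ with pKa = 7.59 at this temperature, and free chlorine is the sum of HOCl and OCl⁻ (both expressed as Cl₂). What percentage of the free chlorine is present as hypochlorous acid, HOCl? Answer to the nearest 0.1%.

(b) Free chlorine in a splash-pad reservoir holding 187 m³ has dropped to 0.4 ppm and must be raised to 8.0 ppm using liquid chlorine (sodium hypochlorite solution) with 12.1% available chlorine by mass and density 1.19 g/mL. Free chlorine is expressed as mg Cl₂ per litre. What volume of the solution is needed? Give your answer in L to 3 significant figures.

(a) [OCl⁻]/[HOCl] = 10^(pH − pKa) = 10^(7.49 − 7.59) = 10^-0.10 = 0.7943.
(a) Fraction as HOCl = 1 / (1 + 0.7943) = 0.5573.

(b) Volume: 187 m³ = 187,000 L.
(b) Chlorine deficit: 8.0 − 0.4 = 7.6 ppm = 7.6 mg/L as Cl₂.
(b) Cl₂ equivalent needed: 7.6 mg/L × 187,000 L = 1,421,000 mg = 1421 g.
(b) Product at 12.1% available chlorine: 1421 / 0.121 = 11,750 g.
(b) Volume at density 1.19 g/mL: 11,750 g ÷ 1.19 g/mL = 9870 mL.

(a) 55.7%; (b) 9.87 L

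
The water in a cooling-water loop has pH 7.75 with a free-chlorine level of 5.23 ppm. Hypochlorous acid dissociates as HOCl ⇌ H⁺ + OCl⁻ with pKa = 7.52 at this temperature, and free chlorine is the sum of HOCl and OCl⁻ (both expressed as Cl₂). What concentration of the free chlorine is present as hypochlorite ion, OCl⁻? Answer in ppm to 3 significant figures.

[OCl⁻]/[HOCl] = 10^(pH − pKa) = 10^(7.75 − 7.52) = 10^0.23 = 1.698.
Fraction as HOCl = 1 / (1 + 1.698) = 0.3706.
OCl⁻ = (1 − 0.3706) × 5.23 ppm = 3.292 ppm.

3.29 ppm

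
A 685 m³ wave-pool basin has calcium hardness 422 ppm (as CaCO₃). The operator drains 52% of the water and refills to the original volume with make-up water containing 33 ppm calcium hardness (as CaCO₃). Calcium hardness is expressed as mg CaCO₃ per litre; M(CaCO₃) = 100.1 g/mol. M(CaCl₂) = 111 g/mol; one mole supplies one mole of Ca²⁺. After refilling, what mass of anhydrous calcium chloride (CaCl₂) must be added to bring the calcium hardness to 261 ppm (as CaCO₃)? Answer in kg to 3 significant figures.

Volume: 685 m³ = 685,000 L.
After draining 52% and refilling: 422 × 0.48 + 33 × 0.52 = 219.72 ppm.
Deficit to target: 261 − 219.72 = 41.28 mg/L.
As CaCO₃: 41.28 mg/L × 685,000 L = 28,280 g; ÷ 100.1 = 282.5 mol Ca²⁺.
Mass: 282.5 × 111 = 31,360 g.

31.4 kg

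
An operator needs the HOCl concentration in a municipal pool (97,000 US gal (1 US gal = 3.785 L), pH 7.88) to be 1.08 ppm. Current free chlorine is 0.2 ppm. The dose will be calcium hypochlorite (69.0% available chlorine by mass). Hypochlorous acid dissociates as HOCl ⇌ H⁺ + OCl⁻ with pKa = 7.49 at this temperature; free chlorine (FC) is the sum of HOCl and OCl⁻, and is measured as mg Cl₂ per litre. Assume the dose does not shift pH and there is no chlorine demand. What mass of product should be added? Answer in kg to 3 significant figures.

Volume: 97,000 US gal × 3.785 L/gal = 367,145 L.
[OCl⁻]/[HOCl] = 10^(pH − pKa) = 10^(7.88 − 7.49) = 2.455; fraction as HOCl = 1/(1 + 2.455) = 0.2895.
Free chlorine required for 1.08 ppm HOCl: 1.08 / 0.2895 = 3.731 ppm.
FC to add: 3.731 − 0.2 = 3.531 mg/L as Cl₂.
Cl₂ equivalent: 3.531 mg/L × 367,145 L = 1296 g.
Product at 69.0% available Cl: 1296 / 0.69 = 1879 g.

1.88 kg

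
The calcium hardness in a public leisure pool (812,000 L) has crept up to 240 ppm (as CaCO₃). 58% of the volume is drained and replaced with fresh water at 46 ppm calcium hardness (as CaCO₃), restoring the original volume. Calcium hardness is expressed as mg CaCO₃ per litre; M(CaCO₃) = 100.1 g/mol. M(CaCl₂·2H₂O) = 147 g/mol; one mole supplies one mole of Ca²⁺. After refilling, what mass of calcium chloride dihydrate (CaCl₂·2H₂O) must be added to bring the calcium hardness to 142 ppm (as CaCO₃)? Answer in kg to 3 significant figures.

After draining 58% and refilling: 240 × 0.42 + 46 × 0.58 = 127.48 ppm.
Deficit to target: 142 − 127.48 = 14.52 mg/L.
As CaCO₃: 14.52 mg/L × 812,000 L = 11,790 g; ÷ 100.1 = 117.8 mol Ca²⁺.
Mass: 117.8 × 147 = 17,310 g.

17.3 kg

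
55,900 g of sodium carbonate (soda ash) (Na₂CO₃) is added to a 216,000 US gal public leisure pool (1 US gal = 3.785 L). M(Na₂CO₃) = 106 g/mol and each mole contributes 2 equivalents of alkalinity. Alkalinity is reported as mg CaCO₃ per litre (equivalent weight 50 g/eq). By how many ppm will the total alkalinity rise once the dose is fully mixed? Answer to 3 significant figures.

64.5 ppm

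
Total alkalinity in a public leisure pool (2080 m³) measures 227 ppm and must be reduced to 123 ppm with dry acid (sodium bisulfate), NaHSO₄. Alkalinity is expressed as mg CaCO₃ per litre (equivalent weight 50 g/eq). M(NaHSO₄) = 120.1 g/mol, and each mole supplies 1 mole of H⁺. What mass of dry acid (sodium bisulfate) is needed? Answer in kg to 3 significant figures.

Volume: 2080 m³ = 2,080,000 L.
Alkalinity to neutralize: (227 − 123) = 104 mg/L as CaCO₃ × 2,080,000 L = 216,300 g as CaCO₃.
Equivalents of H⁺ required: 216,300 ÷ 50 g/eq = 4326 eq = 4326 mol NaHSO₄.
Mass of NaHSO₄: 4326 × 120.1 = 519,600 g.

520 kg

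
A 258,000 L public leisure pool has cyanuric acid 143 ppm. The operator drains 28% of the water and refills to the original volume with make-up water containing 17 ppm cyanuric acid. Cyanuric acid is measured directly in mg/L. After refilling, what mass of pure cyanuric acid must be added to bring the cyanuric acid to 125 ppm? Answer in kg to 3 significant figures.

After draining 28% and refilling: 143 × 0.72 + 17 × 0.28 = 107.72 ppm.
Deficit to target: 125 − 107.72 = 17.28 mg/L.
Mass: 17.28 mg/L × 258,000 L = 4458 g cyanuric acid.

4.46 kg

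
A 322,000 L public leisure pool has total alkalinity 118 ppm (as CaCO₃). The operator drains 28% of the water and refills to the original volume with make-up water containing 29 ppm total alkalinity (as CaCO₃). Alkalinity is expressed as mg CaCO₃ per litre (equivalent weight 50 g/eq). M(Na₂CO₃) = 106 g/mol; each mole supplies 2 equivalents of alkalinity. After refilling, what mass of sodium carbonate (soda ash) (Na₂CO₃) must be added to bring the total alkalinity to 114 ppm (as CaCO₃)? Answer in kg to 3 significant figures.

7.14 kg

After draining 28% and refilling: 118 × 0.72 + 29 × 0.28 = 93.08 ppm.
Deficit to target: 114 − 93.08 = 20.92 mg/L.
As CaCO₃: 20.92 mg/L × 322,000 L = 6736 g; ÷ 50 g/eq ÷ 2 = 67.36 mol Na₂CO₃.
Mass: 67.36 × 106 = 7140 g.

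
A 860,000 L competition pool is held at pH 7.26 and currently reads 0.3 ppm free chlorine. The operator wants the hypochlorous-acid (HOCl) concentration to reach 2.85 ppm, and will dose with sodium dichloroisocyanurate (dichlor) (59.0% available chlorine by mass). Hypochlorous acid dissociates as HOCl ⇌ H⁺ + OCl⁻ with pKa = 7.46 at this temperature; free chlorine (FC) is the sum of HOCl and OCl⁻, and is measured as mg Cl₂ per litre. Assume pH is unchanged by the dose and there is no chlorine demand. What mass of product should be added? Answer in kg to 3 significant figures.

[OCl⁻]/[HOCl] = 10^(pH − pKa) = 10^(7.26 − 7.46) = 0.631; fraction as HOCl = 1/(1 + 0.631) = 0.6131.
Free chlorine required for 2.85 ppm HOCl: 2.85 / 0.6131 = 4.648 ppm.
FC to add: 4.648 − 0.3 = 4.348 mg/L as Cl₂.
Cl₂ equivalent: 4.348 mg/L × 860,000 L = 3739 g.
Product at 59.0% available Cl: 3739 / 0.59 = 6338 g.

6.34 kg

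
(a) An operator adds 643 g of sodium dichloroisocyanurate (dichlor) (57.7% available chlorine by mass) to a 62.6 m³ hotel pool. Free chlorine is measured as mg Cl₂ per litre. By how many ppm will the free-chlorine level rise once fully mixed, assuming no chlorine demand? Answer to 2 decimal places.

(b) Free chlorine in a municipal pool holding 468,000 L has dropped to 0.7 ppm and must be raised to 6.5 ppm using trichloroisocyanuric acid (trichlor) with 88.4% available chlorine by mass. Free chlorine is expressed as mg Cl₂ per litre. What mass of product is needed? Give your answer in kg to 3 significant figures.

(a) Volume: 62.6 m³ = 62,600 L.
(a) Available chlorine delivered: 643 g × 0.577 = 371 g as Cl₂.
(a) Concentration rise: 371 g / 62,600 L = 5.927 mg/L = 5.93 ppm.

(b) Chlorine deficit: 6.5 − 0.7 = 5.8 ppm = 5.8 mg/L as Cl₂.
(b) Cl₂ equivalent needed: 5.8 mg/L × 468,000 L = 2,714,000 mg = 2714 g.
(b) Product at 88.4% available chlorine: 2714 / 0.884 = 3071 g.

(a) 5.93 ppm; (b) 3.07 kg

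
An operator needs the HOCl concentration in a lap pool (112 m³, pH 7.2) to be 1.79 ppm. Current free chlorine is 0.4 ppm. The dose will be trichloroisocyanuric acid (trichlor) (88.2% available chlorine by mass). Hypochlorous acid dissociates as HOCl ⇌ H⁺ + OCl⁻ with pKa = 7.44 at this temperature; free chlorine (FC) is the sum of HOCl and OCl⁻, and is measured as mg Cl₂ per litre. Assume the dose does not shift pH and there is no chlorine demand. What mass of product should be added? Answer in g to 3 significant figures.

307 g

Volume: 112 m³ = 112,000 L.
[OCl⁻]/[HOCl] = 10^(pH − pKa) = 10^(7.2 − 7.44) = 0.5754; fraction as HOCl = 1/(1 + 0.5754) = 0.6347.
Free chlorine required for 1.79 ppm HOCl: 1.79 / 0.6347 = 2.82 ppm.
FC to add: 2.82 − 0.4 = 2.42 mg/L as Cl₂.
Cl₂ equivalent: 2.42 mg/L × 112,000 L = 271 g.
Product at 88.2% available Cl: 271 / 0.882 = 307.3 g.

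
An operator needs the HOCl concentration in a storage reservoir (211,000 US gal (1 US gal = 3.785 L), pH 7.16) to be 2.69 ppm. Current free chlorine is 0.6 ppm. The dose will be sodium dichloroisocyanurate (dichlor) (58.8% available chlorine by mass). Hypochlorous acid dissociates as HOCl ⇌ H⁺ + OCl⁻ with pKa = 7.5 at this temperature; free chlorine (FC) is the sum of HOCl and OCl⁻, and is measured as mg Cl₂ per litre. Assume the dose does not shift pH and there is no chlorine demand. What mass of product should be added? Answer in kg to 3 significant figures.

Volume: 211,000 US gal × 3.785 L/gal = 798,635 L.
[OCl⁻]/[HOCl] = 10^(pH − pKa) = 10^(7.16 − 7.5) = 0.4571; fraction as HOCl = 1/(1 + 0.4571) = 0.6863.
Free chlorine required for 2.69 ppm HOCl: 2.69 / 0.6863 = 3.92 ppm.
FC to add: 3.92 − 0.6 = 3.32 mg/L as Cl₂.
Cl₂ equivalent: 3.32 mg/L × 798,635 L = 2651 g.
Product at 58.8% available Cl: 2651 / 0.588 = 4509 g.

4.51 kg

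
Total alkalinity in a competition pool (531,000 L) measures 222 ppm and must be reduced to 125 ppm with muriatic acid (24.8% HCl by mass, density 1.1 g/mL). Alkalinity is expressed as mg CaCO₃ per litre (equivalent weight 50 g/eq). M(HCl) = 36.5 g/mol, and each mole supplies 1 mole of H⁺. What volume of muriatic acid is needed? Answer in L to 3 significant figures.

138 L

Alkalinity to neutralize: (222 − 125) = 97 mg/L as CaCO₃ × 531,000 L = 51,510 g as CaCO₃.
Equivalents of H⁺ required: 51,510 ÷ 50 g/eq = 1030 eq = 1030 mol HCl.
Mass of HCl: 1030 × 36.5 = 37,600 g.
Mass of 24.8% solution: 37,600 / 0.248 = 151,600 g.
Volume: 151,600 g ÷ 1.1 g/mL = 137,800 mL.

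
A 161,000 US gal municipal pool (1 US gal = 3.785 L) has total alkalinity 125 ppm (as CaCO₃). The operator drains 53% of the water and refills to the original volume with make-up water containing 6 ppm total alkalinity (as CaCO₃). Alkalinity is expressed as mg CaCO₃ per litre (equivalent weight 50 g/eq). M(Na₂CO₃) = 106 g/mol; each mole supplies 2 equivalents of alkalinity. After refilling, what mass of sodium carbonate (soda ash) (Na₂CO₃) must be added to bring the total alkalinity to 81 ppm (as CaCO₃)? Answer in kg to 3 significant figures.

12.3 kg

Volume: 161,000 US gal × 3.785 L/gal = 609,385 L.
After draining 53% and refilling: 125 × 0.47 + 6 × 0.53 = 61.93 ppm.
Deficit to target: 81 − 61.93 = 19.07 mg/L.
As CaCO₃: 19.07 mg/L × 609,385 L = 11,620 g; ÷ 50 g/eq ÷ 2 = 116.2 mol Na₂CO₃.
Mass: 116.2 × 106 = 12,320 g.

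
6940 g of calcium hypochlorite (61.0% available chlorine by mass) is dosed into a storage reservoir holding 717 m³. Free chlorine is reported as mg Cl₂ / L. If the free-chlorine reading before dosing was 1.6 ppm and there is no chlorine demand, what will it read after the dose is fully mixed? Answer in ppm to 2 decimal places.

7.50 ppm

Volume: 717 m³ = 717,000 L.
Available chlorine delivered: 6940 g × 0.61 = 4233 g as Cl₂.
Concentration rise: 4233 g / 717,000 L = 5.904 mg/L = 5.90 ppm.
Final FC: 1.6 + 5.90 = 7.50 ppm.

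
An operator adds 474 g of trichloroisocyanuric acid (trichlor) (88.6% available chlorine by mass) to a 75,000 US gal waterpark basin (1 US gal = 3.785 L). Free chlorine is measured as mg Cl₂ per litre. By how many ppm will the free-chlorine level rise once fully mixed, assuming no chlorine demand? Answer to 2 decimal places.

1.48 ppm

Volume: 75,000 US gal × 3.785 L/gal = 283,875 L.
Available chlorine delivered: 474 g × 0.886 = 420 g as Cl₂.
Concentration rise: 420 g / 283,875 L = 1.479 mg/L = 1.48 ppm.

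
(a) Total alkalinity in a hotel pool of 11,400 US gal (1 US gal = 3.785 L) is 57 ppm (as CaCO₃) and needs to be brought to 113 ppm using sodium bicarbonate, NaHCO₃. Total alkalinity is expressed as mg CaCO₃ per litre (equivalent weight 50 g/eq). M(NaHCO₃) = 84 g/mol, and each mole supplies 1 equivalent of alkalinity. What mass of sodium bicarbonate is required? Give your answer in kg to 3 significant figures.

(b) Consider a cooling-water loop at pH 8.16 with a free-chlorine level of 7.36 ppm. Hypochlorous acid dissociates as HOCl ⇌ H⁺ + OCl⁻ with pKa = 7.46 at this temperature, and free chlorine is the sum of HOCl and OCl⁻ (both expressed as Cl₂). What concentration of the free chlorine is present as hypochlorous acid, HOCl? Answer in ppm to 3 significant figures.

(a) 4.06 kg; (b) 1.22 ppm

(a) Volume: 11,400 US gal × 3.785 L/gal = 43,149 L.
(a) Alkalinity to add: (113 − 57) = 56 mg/L as CaCO₃ × 43,149 L = 2416 g as CaCO₃.
(a) Equivalents: 2416 g ÷ 50 g/eq = 48.33 eq.
(a) NaHCO₃ supplies 1 eq per mole → 48.33 mol.
(a) Mass: 48.33 mol × 84 g/mol = 4059 g.

(b) [OCl⁻]/[HOCl] = 10^(pH − pKa) = 10^(8.16 − 7.46) = 10^0.70 = 5.012.
(b) Fraction as HOCl = 1 / (1 + 5.012) = 0.1663.
(b) HOCl = 0.1663 × 7.36 ppm = 1.224 ppm.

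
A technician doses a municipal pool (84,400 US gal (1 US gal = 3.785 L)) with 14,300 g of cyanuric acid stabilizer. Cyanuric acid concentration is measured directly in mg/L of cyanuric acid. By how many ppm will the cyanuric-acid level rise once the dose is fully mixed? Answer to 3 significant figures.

44.8 ppm

Volume: 84,400 US gal × 3.785 L/gal = 319,454 L.
Rise: 14,300 g / 319,454 L × 1000 = 44.76 mg/L.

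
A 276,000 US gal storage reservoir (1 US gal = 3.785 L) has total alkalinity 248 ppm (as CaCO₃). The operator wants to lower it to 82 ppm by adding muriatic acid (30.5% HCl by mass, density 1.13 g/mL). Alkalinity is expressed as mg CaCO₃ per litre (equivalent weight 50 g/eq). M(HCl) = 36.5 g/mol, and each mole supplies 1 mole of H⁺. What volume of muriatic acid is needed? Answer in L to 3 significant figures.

Volume: 276,000 US gal × 3.785 L/gal = 1,044,660 L.
Alkalinity to neutralize: (248 − 82) = 166 mg/L as CaCO₃ × 1,044,660 L = 173,400 g as CaCO₃.
Equivalents of H⁺ required: 173,400 ÷ 50 g/eq = 3468 eq = 3468 mol HCl.
Mass of HCl: 3468 × 36.5 = 126,600 g.
Mass of 30.5% solution: 126,600 / 0.305 = 415,100 g.
Volume: 415,100 g ÷ 1.13 g/mL = 367,300 mL.

367 L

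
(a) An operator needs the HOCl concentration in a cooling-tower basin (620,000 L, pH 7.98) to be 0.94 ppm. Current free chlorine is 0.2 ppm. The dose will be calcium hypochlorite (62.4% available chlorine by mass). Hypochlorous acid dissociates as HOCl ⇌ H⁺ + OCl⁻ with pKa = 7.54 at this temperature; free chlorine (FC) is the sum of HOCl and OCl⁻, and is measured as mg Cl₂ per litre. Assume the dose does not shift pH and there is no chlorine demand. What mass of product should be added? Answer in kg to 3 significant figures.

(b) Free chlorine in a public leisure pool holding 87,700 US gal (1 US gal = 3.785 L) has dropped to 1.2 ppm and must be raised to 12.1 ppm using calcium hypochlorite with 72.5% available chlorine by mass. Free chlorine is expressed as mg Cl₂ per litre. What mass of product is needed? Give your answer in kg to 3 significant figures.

(a) 3.31 kg; (b) 4.99 kg

(a) [OCl⁻]/[HOCl] = 10^(pH − pKa) = 10^(7.98 − 7.54) = 2.754; fraction as HOCl = 1/(1 + 2.754) = 0.2664.
(a) Free chlorine required for 0.94 ppm HOCl: 0.94 / 0.2664 = 3.529 ppm.
(a) FC to add: 3.529 − 0.2 = 3.329 mg/L as Cl₂.
(a) Cl₂ equivalent: 3.329 mg/L × 620,000 L = 2064 g.
(a) Product at 62.4% available Cl: 2064 / 0.624 = 3308 g.

(b) Volume: 87,700 US gal × 3.785 L/gal = 331,944 L.
(b) Chlorine deficit: 12.1 − 1.2 = 10.9 ppm = 10.9 mg/L as Cl₂.
(b) Cl₂ equivalent needed: 10.9 mg/L × 331,944 L = 3,618,000 mg = 3618 g.
(b) Product at 72.5% available chlorine: 3618 / 0.725 = 4991 g.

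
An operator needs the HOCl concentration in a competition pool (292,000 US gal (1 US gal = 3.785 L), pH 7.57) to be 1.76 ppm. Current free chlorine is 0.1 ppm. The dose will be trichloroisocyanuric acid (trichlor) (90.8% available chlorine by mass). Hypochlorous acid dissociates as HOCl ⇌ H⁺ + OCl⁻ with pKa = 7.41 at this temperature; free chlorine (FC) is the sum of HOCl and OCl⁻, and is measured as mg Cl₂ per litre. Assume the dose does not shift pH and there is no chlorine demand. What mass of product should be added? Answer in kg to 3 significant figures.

5.12 kg

Volume: 292,000 US gal × 3.785 L/gal = 1,105,220 L.
[OCl⁻]/[HOCl] = 10^(pH − pKa) = 10^(7.57 − 7.41) = 1.445; fraction as HOCl = 1/(1 + 1.445) = 0.4089.
Free chlorine required for 1.76 ppm HOCl: 1.76 / 0.4089 = 4.304 ppm.
FC to add: 4.304 − 0.1 = 4.204 mg/L as Cl₂.
Cl₂ equivalent: 4.204 mg/L × 1,105,220 L = 4646 g.
Product at 90.8% available Cl: 4646 / 0.908 = 5117 g.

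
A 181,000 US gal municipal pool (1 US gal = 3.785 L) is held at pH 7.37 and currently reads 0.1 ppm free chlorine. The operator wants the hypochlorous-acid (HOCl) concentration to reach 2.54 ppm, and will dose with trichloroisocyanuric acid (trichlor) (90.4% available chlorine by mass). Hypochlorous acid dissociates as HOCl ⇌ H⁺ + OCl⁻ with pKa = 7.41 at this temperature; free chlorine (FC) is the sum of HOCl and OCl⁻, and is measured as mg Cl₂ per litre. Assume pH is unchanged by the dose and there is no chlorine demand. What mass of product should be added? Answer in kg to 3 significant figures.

3.60 kg

Volume: 181,000 US gal × 3.785 L/gal = 685,085 L.
[OCl⁻]/[HOCl] = 10^(pH − pKa) = 10^(7.37 − 7.41) = 0.912; fraction as HOCl = 1/(1 + 0.912) = 0.523.
Free chlorine required for 2.54 ppm HOCl: 2.54 / 0.523 = 4.857 ppm.
FC to add: 4.857 − 0.1 = 4.757 mg/L as Cl₂.
Cl₂ equivalent: 4.757 mg/L × 685,085 L = 3259 g.
Product at 90.4% available Cl: 3259 / 0.904 = 3605 g.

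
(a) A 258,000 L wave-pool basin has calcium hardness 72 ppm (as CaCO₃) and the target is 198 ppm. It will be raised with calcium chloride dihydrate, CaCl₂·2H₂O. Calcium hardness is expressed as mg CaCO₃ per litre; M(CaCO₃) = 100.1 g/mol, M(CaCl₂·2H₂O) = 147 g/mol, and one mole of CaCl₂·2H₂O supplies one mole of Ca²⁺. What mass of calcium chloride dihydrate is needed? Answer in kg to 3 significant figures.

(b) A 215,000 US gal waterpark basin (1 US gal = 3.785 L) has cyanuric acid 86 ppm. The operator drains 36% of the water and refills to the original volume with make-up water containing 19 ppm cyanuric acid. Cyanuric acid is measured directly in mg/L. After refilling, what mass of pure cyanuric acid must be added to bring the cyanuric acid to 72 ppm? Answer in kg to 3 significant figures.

(a) 47.7 kg; (b) 8.24 kg

(a) Hardness to add: (198 − 72) = 126 mg/L as CaCO₃ × 258,000 L = 32,510 g as CaCO₃.
(a) Moles of Ca²⁺ (1 mol Ca²⁺ ≡ 1 mol CaCO₃): 32,510 / 100.1 g/mol = 324.8 mol.
(a) Mass of CaCl₂·2H₂O: 324.8 × 147 = 47,740 g.

(b) Volume: 215,000 US gal × 3.785 L/gal = 813,775 L.
(b) After draining 36% and refilling: 86 × 0.64 + 19 × 0.36 = 61.88 ppm.
(b) Deficit to target: 72 − 61.88 = 10.12 mg/L.
(b) Mass: 10.12 mg/L × 813,775 L = 8235 g cyanuric acid.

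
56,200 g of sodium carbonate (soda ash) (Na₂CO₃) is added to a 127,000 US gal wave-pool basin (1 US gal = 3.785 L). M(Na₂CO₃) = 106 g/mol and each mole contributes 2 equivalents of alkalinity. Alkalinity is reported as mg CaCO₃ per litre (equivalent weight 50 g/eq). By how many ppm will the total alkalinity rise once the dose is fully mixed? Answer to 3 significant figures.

Volume: 127,000 US gal × 3.785 L/gal = 480,695 L.
Moles of Na₂CO₃: 56,200 g ÷ 106 g/mol = 530.2 mol → 1060 eq of alkalinity.
As CaCO₃: 1060 eq × 50 g/eq = 53,020 g.
Rise: 53,020 g / 480,695 L × 1000 = 110.3 mg/L.

110 ppm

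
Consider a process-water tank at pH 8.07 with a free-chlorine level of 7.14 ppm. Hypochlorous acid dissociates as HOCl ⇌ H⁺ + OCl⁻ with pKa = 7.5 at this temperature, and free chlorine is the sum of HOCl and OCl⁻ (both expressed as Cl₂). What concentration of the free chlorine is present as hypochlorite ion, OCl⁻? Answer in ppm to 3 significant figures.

[OCl⁻]/[HOCl] = 10^(pH − pKa) = 10^(8.07 − 7.5) = 10^0.57 = 3.715.
Fraction as HOCl = 1 / (1 + 3.715) = 0.2121.
OCl⁻ = (1 − 0.2121) × 7.14 ppm = 5.626 ppm.

5.63 ppm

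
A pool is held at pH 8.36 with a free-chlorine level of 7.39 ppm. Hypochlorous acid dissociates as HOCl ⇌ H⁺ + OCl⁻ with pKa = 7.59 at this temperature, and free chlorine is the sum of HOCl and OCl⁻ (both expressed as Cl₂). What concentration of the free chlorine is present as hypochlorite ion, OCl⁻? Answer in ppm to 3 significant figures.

6.32 ppm

[OCl⁻]/[HOCl] = 10^(pH − pKa) = 10^(8.36 − 7.59) = 10^0.77 = 5.888.
Fraction as HOCl = 1 / (1 + 5.888) = 0.1452.
OCl⁻ = (1 − 0.1452) × 7.39 ppm = 6.317 ppm.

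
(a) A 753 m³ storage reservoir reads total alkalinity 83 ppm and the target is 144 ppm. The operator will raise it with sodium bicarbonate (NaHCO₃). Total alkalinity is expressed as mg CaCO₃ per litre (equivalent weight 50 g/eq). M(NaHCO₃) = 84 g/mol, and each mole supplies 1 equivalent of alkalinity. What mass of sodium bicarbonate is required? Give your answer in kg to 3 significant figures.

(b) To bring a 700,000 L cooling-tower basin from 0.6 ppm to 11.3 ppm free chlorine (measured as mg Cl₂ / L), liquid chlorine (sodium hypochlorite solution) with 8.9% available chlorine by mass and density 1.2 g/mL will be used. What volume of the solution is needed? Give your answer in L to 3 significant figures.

(a) 77.2 kg; (b) 70.1 L

(a) Volume: 753 m³ = 753,000 L.
(a) Alkalinity to add: (144 − 83) = 61 mg/L as CaCO₃ × 753,000 L = 45,930 g as CaCO₃.
(a) Equivalents: 45,930 g ÷ 50 g/eq = 918.7 eq.
(a) NaHCO₃ supplies 1 eq per mole → 918.7 mol.
(a) Mass: 918.7 mol × 84 g/mol = 77,170 g.

(b) Chlorine deficit: 11.3 − 0.6 = 10.7 ppm = 10.7 mg/L as Cl₂.
(b) Cl₂ equivalent needed: 10.7 mg/L × 700,000 L = 7,490,000 mg = 7490 g.
(b) Product at 8.9% available chlorine: 7490 / 0.089 = 84,160 g.
(b) Volume at density 1.2 g/mL: 84,160 g ÷ 1.2 g/mL = 70,130 mL.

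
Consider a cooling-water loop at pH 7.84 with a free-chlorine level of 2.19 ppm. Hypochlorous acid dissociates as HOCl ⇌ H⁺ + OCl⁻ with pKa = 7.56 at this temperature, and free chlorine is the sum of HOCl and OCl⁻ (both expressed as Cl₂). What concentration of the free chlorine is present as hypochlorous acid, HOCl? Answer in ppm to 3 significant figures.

0.754 ppm

[OCl⁻]/[HOCl] = 10^(pH − pKa) = 10^(7.84 − 7.56) = 10^0.28 = 1.905.
Fraction as HOCl = 1 / (1 + 1.905) = 0.3442.
HOCl = 0.3442 × 2.19 ppm = 0.7538 ppm.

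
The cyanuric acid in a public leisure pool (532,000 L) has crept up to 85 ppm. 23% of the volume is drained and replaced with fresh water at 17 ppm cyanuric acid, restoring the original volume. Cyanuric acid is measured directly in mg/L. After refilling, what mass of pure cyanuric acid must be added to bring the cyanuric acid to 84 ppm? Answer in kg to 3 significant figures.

After draining 23% and refilling: 85 × 0.77 + 17 × 0.23 = 69.36 ppm.
Deficit to target: 84 − 69.36 = 14.64 mg/L.
Mass: 14.64 mg/L × 532,000 L = 7788 g cyanuric acid.

7.79 kg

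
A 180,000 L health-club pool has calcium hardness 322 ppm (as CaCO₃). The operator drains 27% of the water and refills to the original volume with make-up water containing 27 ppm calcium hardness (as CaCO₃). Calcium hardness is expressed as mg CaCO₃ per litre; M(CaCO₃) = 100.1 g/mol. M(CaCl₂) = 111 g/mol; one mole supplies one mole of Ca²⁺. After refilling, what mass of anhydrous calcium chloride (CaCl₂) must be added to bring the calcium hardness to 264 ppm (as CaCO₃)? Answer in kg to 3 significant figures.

After draining 27% and refilling: 322 × 0.73 + 27 × 0.27 = 242.35 ppm.
Deficit to target: 264 − 242.35 = 21.65 mg/L.
As CaCO₃: 21.65 mg/L × 180,000 L = 3897 g; ÷ 100.1 = 38.93 mol Ca²⁺.
Mass: 38.93 × 111 = 4321 g.

4.32 kg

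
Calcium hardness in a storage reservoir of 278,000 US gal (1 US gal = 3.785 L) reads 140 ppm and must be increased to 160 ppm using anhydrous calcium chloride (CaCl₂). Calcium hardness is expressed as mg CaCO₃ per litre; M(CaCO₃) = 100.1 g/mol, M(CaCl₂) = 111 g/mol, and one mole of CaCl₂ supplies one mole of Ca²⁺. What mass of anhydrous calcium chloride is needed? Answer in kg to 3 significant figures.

23.3 kg

Volume: 278,000 US gal × 3.785 L/gal = 1,052,230 L.
Hardness to add: (160 − 140) = 20 mg/L as CaCO₃ × 1,052,230 L = 21,040 g as CaCO₃.
Moles of Ca²⁺ (1 mol Ca²⁺ ≡ 1 mol CaCO₃): 21,040 / 100.1 g/mol = 210.2 mol.
Mass of CaCl₂: 210.2 × 111 = 23,340 g.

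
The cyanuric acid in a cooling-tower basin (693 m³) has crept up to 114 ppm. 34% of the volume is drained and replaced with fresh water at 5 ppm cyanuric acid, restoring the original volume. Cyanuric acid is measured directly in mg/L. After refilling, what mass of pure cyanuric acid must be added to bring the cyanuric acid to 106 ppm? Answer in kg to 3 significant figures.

20.1 kg

Volume: 693 m³ = 693,000 L.
After draining 34% and refilling: 114 × 0.66 + 5 × 0.34 = 76.94 ppm.
Deficit to target: 106 − 76.94 = 29.06 mg/L.
Mass: 29.06 mg/L × 693,000 L = 20,140 g cyanuric acid.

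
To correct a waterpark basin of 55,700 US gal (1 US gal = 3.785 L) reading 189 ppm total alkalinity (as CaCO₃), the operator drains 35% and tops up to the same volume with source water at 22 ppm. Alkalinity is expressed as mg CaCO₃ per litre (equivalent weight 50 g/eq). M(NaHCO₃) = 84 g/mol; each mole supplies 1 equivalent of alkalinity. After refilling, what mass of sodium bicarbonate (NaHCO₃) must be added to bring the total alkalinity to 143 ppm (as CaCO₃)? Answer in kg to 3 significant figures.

4.41 kg

Volume: 55,700 US gal × 3.785 L/gal = 210,824 L.
After draining 35% and refilling: 189 × 0.65 + 22 × 0.35 = 130.55 ppm.
Deficit to target: 143 − 130.55 = 12.45 mg/L.
As CaCO₃: 12.45 mg/L × 210,824 L = 2625 g; ÷ 50 g/eq ÷ 1 = 52.5 mol NaHCO₃.
Mass: 52.5 × 84 = 4410 g.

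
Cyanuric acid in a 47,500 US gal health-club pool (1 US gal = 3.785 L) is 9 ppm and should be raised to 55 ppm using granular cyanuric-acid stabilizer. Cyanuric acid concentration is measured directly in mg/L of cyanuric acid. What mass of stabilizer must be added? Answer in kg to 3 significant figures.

8.27 kg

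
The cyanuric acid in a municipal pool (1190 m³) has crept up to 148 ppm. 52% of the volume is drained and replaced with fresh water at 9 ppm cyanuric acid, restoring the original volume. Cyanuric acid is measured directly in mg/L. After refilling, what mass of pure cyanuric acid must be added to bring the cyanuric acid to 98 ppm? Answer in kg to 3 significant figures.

26.5 kg

Volume: 1190 m³ = 1,190,000 L.
After draining 52% and refilling: 148 × 0.48 + 9 × 0.52 = 75.72 ppm.
Deficit to target: 98 − 75.72 = 22.28 mg/L.
Mass: 22.28 mg/L × 1,190,000 L = 26,510 g cyanuric acid.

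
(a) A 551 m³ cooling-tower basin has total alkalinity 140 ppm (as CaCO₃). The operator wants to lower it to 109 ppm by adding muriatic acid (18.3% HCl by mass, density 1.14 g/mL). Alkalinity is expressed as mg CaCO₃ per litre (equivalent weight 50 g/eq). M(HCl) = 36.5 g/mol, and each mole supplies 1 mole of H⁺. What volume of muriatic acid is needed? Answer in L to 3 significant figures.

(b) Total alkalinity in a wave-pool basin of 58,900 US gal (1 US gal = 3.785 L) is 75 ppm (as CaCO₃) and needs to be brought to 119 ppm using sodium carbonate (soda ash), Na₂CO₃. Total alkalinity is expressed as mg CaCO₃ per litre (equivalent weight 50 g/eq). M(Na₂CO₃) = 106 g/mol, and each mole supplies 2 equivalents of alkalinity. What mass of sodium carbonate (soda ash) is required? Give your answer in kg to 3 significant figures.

(a) 59.8 L; (b) 10.4 kg

(a) Volume: 551 m³ = 551,000 L.
(a) Alkalinity to neutralize: (140 − 109) = 31 mg/L as CaCO₃ × 551,000 L = 17,080 g as CaCO₃.
(a) Equivalents of H⁺ required: 17,080 ÷ 50 g/eq = 341.6 eq = 341.6 mol HCl.
(a) Mass of HCl: 341.6 × 36.5 = 12,470 g.
(a) Mass of 18.3% solution: 12,470 / 0.183 = 68,140 g.
(a) Volume: 68,140 g ÷ 1.14 g/mL = 59,770 mL.

(b) Volume: 58,900 US gal × 3.785 L/gal = 222,936 L.
(b) Alkalinity to add: (119 − 75) = 44 mg/L as CaCO₃ × 222,936 L = 9809 g as CaCO₃.
(b) Equivalents: 9809 g ÷ 50 g/eq = 196.2 eq.
(b) Each mole of Na₂CO₃ supplies 2 eq, so 196.2 / 2 = 98.09 mol.
(b) Mass: 98.09 mol × 106 g/mol = 10,400 g.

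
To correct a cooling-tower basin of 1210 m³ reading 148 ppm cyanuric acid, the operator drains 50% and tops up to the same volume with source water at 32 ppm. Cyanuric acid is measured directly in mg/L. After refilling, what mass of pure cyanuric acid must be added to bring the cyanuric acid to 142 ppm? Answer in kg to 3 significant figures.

62.9 kg

Volume: 1210 m³ = 1,210,000 L.
After draining 50% and refilling: 148 × 0.50 + 32 × 0.50 = 90 ppm.
Deficit to target: 142 − 90 = 52 mg/L.
Mass: 52 mg/L × 1,210,000 L = 62,920 g cyanuric acid.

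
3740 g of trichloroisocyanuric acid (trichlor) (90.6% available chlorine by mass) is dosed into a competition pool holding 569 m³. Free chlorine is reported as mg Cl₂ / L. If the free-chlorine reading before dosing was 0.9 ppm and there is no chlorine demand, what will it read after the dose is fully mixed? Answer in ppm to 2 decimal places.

6.86 ppm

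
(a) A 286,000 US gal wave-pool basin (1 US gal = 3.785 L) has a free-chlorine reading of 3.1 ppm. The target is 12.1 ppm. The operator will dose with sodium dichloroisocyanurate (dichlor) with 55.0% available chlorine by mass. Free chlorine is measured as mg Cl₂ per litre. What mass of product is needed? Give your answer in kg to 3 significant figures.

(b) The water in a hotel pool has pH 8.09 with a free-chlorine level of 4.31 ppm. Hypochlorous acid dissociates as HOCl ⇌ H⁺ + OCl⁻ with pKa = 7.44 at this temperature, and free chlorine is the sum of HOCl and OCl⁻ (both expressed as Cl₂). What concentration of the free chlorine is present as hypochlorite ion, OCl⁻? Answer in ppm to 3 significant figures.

(a) 17.7 kg; (b) 3.52 ppm

(a) Volume: 286,000 US gal × 3.785 L/gal = 1,082,510 L.
(a) Chlorine deficit: 12.1 − 3.1 = 9 ppm = 9 mg/L as Cl₂.
(a) Cl₂ equivalent needed: 9 mg/L × 1,082,510 L = 9,743,000 mg = 9743 g.
(a) Product at 55.0% available chlorine: 9743 / 0.55 = 17,710 g.

(b) [OCl⁻]/[HOCl] = 10^(pH − pKa) = 10^(8.09 − 7.44) = 10^0.65 = 4.467.
(b) Fraction as HOCl = 1 / (1 + 4.467) = 0.1829.
(b) OCl⁻ = (1 − 0.1829) × 4.31 ppm = 3.522 ppm.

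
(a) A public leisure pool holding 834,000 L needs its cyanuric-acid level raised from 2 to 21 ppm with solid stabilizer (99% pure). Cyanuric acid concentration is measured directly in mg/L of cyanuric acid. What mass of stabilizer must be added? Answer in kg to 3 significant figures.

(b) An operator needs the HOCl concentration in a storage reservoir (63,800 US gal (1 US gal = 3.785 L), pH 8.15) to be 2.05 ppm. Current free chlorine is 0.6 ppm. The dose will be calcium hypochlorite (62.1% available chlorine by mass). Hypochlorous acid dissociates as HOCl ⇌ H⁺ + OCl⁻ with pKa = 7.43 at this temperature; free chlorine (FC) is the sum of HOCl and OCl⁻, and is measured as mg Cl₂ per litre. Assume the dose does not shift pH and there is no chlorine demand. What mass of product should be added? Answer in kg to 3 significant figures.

(a) 16.0 kg; (b) 4.75 kg

(a) CYA to add: (21 − 2) = 19 mg/L × 834,000 L = 15,850 g cyanuric acid.
(a) At 99% purity: 15,850 / 0.99 = 16,010 g product.

(b) Volume: 63,800 US gal × 3.785 L/gal = 241,483 L.
(b) [OCl⁻]/[HOCl] = 10^(pH − pKa) = 10^(8.15 − 7.43) = 5.248; fraction as HOCl = 1/(1 + 5.248) = 0.16.
(b) Free chlorine required for 2.05 ppm HOCl: 2.05 / 0.16 = 12.81 ppm.
(b) FC to add: 12.81 − 0.6 = 12.21 mg/L as Cl₂.
(b) Cl₂ equivalent: 12.21 mg/L × 241,483 L = 2948 g.
(b) Product at 62.1% available Cl: 2948 / 0.621 = 4747 g.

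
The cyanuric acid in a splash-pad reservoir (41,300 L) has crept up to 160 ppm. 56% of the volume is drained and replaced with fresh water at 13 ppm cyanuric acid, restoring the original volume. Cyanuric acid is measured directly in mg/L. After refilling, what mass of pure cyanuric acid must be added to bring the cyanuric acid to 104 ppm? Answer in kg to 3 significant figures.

After draining 56% and refilling: 160 × 0.44 + 13 × 0.56 = 77.68 ppm.
Deficit to target: 104 − 77.68 = 26.32 mg/L.
Mass: 26.32 mg/L × 41,300 L = 1087 g cyanuric acid.

1.09 kg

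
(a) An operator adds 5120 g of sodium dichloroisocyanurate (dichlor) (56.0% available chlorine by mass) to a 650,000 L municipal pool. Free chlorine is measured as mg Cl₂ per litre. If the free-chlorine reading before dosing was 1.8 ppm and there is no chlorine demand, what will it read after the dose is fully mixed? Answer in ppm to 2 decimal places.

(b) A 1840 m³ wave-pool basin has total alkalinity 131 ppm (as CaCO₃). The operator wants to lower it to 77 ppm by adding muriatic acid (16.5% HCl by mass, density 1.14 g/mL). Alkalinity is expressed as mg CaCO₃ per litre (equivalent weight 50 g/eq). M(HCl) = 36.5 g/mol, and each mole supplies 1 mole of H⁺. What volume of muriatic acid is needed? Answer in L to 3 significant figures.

(a) 6.21 ppm; (b) 386 L

(a) Available chlorine delivered: 5120 g × 0.56 = 2867 g as Cl₂.
(a) Concentration rise: 2867 g / 650,000 L = 4.411 mg/L = 4.41 ppm.
(a) Final FC: 1.8 + 4.41 = 6.21 ppm.

(b) Volume: 1840 m³ = 1,840,000 L.
(b) Alkalinity to neutralize: (131 − 77) = 54 mg/L as CaCO₃ × 1,840,000 L = 99,360 g as CaCO₃.
(b) Equivalents of H⁺ required: 99,360 ÷ 50 g/eq = 1987 eq = 1987 mol HCl.
(b) Mass of HCl: 1987 × 36.5 = 72,530 g.
(b) Mass of 16.5% solution: 72,530 / 0.165 = 439,600 g.
(b) Volume: 439,600 g ÷ 1.14 g/mL = 385,600 mL.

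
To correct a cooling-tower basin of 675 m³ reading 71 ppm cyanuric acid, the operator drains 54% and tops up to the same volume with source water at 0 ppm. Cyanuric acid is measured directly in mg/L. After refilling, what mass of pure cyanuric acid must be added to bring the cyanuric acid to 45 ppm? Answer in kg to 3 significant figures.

8.33 kg

Volume: 675 m³ = 675,000 L.
After draining 54% and refilling: 71 × 0.46 + 0 × 0.54 = 32.66 ppm.
Deficit to target: 45 − 32.66 = 12.34 mg/L.
Mass: 12.34 mg/L × 675,000 L = 8330 g cyanuric acid.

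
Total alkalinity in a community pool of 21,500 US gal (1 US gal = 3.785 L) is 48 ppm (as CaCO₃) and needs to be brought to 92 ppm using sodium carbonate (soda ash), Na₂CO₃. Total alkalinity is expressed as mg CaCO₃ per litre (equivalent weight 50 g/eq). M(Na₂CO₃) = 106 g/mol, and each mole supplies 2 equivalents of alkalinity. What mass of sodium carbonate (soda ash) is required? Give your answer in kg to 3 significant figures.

Volume: 21,500 US gal × 3.785 L/gal = 81,378 L.
Alkalinity to add: (92 − 48) = 44 mg/L as CaCO₃ × 81,378 L = 3581 g as CaCO₃.
Equivalents: 3581 g ÷ 50 g/eq = 71.61 eq.
Each mole of Na₂CO₃ supplies 2 eq, so 71.61 / 2 = 35.81 mol.
Mass: 35.81 mol × 106 g/mol = 3795 g.

3.80 kg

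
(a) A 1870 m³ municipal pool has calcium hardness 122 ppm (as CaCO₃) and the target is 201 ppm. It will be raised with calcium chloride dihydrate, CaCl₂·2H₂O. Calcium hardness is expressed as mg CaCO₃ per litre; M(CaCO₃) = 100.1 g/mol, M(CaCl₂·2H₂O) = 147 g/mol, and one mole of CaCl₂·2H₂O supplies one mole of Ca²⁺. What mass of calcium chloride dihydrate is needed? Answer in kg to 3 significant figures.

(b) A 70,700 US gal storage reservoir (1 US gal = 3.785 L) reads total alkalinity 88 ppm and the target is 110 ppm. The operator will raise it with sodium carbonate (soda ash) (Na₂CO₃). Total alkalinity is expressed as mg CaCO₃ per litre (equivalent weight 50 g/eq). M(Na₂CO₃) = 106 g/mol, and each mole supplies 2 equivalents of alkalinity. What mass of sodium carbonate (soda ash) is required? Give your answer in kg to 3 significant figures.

(a) 217 kg; (b) 6.24 kg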